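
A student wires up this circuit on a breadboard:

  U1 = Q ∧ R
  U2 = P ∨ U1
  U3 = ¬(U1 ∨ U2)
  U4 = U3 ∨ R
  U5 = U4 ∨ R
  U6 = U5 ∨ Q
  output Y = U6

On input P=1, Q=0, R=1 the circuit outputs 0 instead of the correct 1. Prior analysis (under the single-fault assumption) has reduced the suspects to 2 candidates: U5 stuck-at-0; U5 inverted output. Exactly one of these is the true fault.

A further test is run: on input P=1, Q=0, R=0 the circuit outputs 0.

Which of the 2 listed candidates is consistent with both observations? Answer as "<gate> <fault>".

Evaluate each candidate on input P=1, Q=0, R=0:
  U5 stuck-at-0: U1=0, U2=1, U3=0, U4=0, U5=0 [stuck-at-0], U6=0 → 0 — matches
  U5 inverted output: U1=0, U2=1, U3=0, U4=0, U5=1 [inverted output], U6=1 → 1 — eliminated
Only U5 stuck-at-0 reproduces the observed 0.

U5 stuck-at-0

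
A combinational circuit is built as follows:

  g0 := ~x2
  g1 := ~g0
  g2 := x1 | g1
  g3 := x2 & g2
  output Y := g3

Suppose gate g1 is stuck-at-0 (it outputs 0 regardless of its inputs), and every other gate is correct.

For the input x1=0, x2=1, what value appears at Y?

Propagate with g1 forced: g0=0, g1=0 [stuck-at-0], g2=0, g3=0.
So Y = 0. (Without the fault it would be 1.)

0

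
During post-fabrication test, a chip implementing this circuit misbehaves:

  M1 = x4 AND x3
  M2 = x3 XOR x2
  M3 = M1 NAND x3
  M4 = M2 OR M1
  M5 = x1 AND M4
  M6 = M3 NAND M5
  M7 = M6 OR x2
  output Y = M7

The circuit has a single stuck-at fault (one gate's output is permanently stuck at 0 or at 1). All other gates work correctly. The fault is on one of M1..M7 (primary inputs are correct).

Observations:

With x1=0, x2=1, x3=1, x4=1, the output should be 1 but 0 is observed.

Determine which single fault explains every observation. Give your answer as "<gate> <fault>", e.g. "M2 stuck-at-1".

Fault-free values for test 1 (x1=0, x2=1, x3=1, x4=1): M1=1, M2=0, M3=0, M4=1, M5=0, M6=1, M7=1, giving Y=1. Observed 0.
Test 1: faults giving observed 0 are {M7 stuck-at-0}.
Only M7 stuck-at-0 is consistent with every test.

M7 stuck-at-0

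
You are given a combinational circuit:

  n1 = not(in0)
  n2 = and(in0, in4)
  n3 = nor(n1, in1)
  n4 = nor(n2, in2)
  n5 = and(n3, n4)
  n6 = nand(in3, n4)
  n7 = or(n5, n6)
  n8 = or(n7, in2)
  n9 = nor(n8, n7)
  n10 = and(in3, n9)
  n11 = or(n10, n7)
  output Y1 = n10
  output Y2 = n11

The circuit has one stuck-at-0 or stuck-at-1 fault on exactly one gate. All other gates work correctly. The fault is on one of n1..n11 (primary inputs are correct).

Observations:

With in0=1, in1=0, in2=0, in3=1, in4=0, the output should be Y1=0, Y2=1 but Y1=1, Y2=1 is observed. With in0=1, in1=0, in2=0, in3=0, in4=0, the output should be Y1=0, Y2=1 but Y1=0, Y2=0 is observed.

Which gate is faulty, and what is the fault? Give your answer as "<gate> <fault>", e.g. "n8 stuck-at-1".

n7 stuck-at-0

Fault-free values for test 1 (in0=1, in1=0, in2=0, in3=1, in4=0): n1=0, n2=0, n3=1, n4=1, n5=1, n6=0, n7=1, n8=1, n9=0, n10=0, n11=1, giving Y1=0, Y2=1. Observed Y1=1, Y2=1.
Test 1: faults giving observed Y1=1, Y2=1 are {n1 stuck-at-1, n3 stuck-at-0, n5 stuck-at-0, n7 stuck-at-0, n9 stuck-at-1, n10 stuck-at-1}.
Test 2 (in0=1, in1=0, in2=0, in3=0, in4=0): fault-free n1=0, n2=0, n3=1, n4=1, n5=1, n6=1, n7=1, n8=1, n9=0, n10=0, n11=1 → Y1=0, Y2=1; observed Y1=0, Y2=0. Eliminates n1 stuck-at-1, n3 stuck-at-0, n5 stuck-at-0, n9 stuck-at-1, n10 stuck-at-1.
Only n7 stuck-at-0 is consistent with every test.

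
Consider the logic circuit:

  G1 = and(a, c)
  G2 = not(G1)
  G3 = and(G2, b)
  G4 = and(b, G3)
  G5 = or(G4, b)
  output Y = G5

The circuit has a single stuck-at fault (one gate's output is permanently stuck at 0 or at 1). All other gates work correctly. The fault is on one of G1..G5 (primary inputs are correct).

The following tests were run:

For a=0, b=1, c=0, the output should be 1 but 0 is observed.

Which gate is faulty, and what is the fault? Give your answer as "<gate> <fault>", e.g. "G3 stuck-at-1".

Fault-free values for test 1 (a=0, b=1, c=0): G1=0, G2=1, G3=1, G4=1, G5=1, giving Y=1. Observed 0.
Test 1: faults giving observed 0 are {G5 stuck-at-0}.
Only G5 stuck-at-0 is consistent with every test.

G5 stuck-at-0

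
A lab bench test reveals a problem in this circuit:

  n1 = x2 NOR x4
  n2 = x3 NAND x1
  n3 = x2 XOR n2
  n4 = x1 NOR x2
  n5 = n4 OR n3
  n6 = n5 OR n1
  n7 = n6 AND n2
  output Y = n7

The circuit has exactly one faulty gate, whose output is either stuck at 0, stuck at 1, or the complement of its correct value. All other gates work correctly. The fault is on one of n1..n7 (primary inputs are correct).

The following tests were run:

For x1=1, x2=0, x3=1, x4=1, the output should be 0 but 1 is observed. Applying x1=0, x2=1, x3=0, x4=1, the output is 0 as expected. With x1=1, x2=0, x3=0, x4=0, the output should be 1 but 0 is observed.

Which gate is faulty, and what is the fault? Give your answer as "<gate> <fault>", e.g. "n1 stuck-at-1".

n2 inverted output

Fault-free values for test 1 (x1=1, x2=0, x3=1, x4=1): n1=0, n2=0, n3=0, n4=0, n5=0, n6=0, n7=0, giving Y=0. Observed 1.
Test 1: faults giving observed 1 are {n2 stuck-at-1, n2 inverted output, n7 stuck-at-1, n7 inverted output}.
Test 2 (x1=0, x2=1, x3=0, x4=1): fault-free n1=0, n2=1, n3=0, n4=0, n5=0, n6=0, n7=0 → 0; observed 0. Eliminates n7 stuck-at-1, n7 inverted output.
Test 3 (x1=1, x2=0, x3=0, x4=0): fault-free n1=1, n2=1, n3=1, n4=0, n5=1, n6=1, n7=1 → 1; observed 0. Eliminates n2 stuck-at-1.
Only n2 inverted output is consistent with every test.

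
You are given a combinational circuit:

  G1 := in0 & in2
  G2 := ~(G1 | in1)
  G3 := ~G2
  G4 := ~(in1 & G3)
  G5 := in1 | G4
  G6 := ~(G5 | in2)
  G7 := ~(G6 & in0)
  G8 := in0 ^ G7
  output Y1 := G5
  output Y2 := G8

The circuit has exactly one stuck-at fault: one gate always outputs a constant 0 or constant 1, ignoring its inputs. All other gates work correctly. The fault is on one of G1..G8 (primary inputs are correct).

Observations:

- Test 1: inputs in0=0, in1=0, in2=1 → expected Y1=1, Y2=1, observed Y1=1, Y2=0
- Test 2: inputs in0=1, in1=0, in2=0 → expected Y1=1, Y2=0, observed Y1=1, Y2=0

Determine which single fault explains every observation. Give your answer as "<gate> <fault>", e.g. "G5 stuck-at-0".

Fault-free values for test 1 (in0=0, in1=0, in2=1): G1=0, G2=1, G3=0, G4=1, G5=1, G6=0, G7=1, G8=1, giving Y1=1, Y2=1. Observed Y1=1, Y2=0.
Test 1: faults giving observed Y1=1, Y2=0 are {G7 stuck-at-0, G8 stuck-at-0}.
Test 2 (in0=1, in1=0, in2=0): fault-free G1=0, G2=1, G3=0, G4=1, G5=1, G6=0, G7=1, G8=0 → Y1=1, Y2=0; observed Y1=1, Y2=0. Eliminates G7 stuck-at-0.
Only G8 stuck-at-0 is consistent with every test.

G8 stuck-at-0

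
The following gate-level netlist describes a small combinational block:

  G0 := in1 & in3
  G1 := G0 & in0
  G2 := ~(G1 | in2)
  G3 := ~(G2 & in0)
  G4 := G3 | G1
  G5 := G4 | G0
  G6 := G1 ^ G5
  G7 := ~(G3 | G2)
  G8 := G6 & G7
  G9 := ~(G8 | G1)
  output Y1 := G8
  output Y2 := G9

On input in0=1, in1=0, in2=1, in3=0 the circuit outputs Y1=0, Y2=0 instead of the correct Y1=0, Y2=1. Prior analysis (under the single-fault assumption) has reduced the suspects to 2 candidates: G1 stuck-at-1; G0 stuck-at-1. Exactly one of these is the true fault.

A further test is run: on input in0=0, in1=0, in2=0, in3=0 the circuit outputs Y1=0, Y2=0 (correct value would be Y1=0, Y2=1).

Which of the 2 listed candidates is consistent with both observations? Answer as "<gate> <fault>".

Evaluate each candidate on input in0=0, in1=0, in2=0, in3=0:
  G1 stuck-at-1: G0=0, G1=1 [stuck-at-1], G2=0, G3=1, G4=1, G5=1, G6=0, G7=0, G8=0, G9=0 → Y1=0, Y2=0 — matches
  G0 stuck-at-1: G0=1 [stuck-at-1], G1=0, G2=1, G3=1, G4=1, G5=1, G6=1, G7=0, G8=0, G9=1 → Y1=0, Y2=1 — eliminated
Only G1 stuck-at-1 reproduces the observed Y1=0, Y2=0.

G1 stuck-at-1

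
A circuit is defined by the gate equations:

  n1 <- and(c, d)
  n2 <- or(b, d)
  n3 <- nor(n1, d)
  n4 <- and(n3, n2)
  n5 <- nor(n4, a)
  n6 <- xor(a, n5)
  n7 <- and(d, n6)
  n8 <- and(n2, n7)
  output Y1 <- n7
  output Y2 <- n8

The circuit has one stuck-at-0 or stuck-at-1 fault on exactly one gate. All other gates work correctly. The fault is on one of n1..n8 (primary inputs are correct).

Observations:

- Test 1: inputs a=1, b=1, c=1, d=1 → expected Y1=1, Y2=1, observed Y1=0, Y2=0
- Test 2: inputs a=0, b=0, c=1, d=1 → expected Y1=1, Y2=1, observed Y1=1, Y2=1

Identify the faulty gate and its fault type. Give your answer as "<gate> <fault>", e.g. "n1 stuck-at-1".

n5 stuck-at-1

Fault-free values for test 1 (a=1, b=1, c=1, d=1): n1=1, n2=1, n3=0, n4=0, n5=0, n6=1, n7=1, n8=1, giving Y1=1, Y2=1. Observed Y1=0, Y2=0.
Test 1: faults giving observed Y1=0, Y2=0 are {n5 stuck-at-1, n6 stuck-at-0, n7 stuck-at-0}.
Test 2 (a=0, b=0, c=1, d=1): fault-free n1=1, n2=1, n3=0, n4=0, n5=1, n6=1, n7=1, n8=1 → Y1=1, Y2=1; observed Y1=1, Y2=1. Eliminates n6 stuck-at-0, n7 stuck-at-0.
Only n5 stuck-at-1 is consistent with every test.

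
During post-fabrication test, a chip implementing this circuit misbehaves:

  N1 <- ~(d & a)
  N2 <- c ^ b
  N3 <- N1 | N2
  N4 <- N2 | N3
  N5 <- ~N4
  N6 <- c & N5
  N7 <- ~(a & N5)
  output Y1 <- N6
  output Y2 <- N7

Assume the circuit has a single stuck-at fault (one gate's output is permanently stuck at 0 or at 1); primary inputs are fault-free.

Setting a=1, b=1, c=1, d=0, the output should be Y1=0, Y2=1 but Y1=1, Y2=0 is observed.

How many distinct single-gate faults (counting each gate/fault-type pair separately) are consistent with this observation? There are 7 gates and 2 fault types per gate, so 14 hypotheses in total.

4

Fault-free: N1=1, N2=0, N3=1, N4=1, N5=0, N6=0, N7=1 → Y1=0, Y2=1. Observed Y1=1, Y2=0.
  N1 stuck-at-0: output Y1=1, Y2=0 ✓
  N1 stuck-at-1: output Y1=0, Y2=1 ✗
  N2 stuck-at-0: output Y1=0, Y2=1 ✗
  N2 stuck-at-1: output Y1=0, Y2=1 ✗
  N3 stuck-at-0: output Y1=1, Y2=0 ✓
  N3 stuck-at-1: output Y1=0, Y2=1 ✗
  N4 stuck-at-0: output Y1=1, Y2=0 ✓
  N4 stuck-at-1: output Y1=0, Y2=1 ✗
  N5 stuck-at-0: output Y1=0, Y2=1 ✗
  N5 stuck-at-1: output Y1=1, Y2=0 ✓
  N6 stuck-at-0: output Y1=0, Y2=1 ✗
  N6 stuck-at-1: output Y1=1, Y2=1 ✗
  N7 stuck-at-0: output Y1=0, Y2=0 ✗
  N7 stuck-at-1: output Y1=0, Y2=1 ✗
Consistent faults: {N1 stuck-at-0, N3 stuck-at-0, N4 stuck-at-0, N5 stuck-at-1} — 4 in all.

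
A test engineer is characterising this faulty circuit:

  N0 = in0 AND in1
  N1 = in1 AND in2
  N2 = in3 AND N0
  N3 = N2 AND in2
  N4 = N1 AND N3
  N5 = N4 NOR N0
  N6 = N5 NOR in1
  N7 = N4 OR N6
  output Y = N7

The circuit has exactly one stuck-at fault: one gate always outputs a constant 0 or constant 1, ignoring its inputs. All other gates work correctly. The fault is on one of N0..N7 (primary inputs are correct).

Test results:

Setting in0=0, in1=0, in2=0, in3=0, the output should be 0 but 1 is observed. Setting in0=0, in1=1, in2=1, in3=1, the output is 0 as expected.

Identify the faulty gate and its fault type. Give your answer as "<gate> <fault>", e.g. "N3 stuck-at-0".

N5 stuck-at-0

Fault-free values for test 1 (in0=0, in1=0, in2=0, in3=0): N0=0, N1=0, N2=0, N3=0, N4=0, N5=1, N6=0, N7=0, giving Y=0. Observed 1.
Test 1: faults giving observed 1 are {N0 stuck-at-1, N4 stuck-at-1, N5 stuck-at-0, N6 stuck-at-1, N7 stuck-at-1}.
Test 2 (in0=0, in1=1, in2=1, in3=1): fault-free N0=0, N1=1, N2=0, N3=0, N4=0, N5=1, N6=0, N7=0 → 0; observed 0. Eliminates N0 stuck-at-1, N4 stuck-at-1, N6 stuck-at-1, N7 stuck-at-1.
Only N5 stuck-at-0 is consistent with every test.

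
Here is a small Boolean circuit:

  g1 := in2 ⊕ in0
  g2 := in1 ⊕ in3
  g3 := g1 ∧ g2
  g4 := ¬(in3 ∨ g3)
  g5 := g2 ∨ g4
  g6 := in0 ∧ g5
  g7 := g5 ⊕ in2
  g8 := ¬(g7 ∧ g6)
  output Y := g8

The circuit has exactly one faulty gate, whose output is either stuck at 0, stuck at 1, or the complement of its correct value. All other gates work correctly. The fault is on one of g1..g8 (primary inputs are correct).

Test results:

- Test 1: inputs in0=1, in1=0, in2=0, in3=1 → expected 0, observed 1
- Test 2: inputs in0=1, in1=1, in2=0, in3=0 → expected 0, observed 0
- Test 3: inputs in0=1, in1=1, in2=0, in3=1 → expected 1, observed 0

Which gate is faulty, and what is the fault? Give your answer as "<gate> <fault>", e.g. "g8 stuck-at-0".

g2 inverted output

Fault-free values for test 1 (in0=1, in1=0, in2=0, in3=1): g1=1, g2=1, g3=1, g4=0, g5=1, g6=1, g7=1, g8=0, giving Y=0. Observed 1.
Test 1: faults giving observed 1 are {g2 stuck-at-0, g2 inverted output, g5 stuck-at-0, g5 inverted output, g6 stuck-at-0, g6 inverted output, g7 stuck-at-0, g7 inverted output, g8 stuck-at-1, g8 inverted output}.
Test 2 (in0=1, in1=1, in2=0, in3=0): fault-free g1=1, g2=1, g3=1, g4=0, g5=1, g6=1, g7=1, g8=0 → 0; observed 0. Eliminates g5 stuck-at-0, g5 inverted output, g6 stuck-at-0, g6 inverted output, g7 stuck-at-0, g7 inverted output, g8 stuck-at-1, g8 inverted output.
Test 3 (in0=1, in1=1, in2=0, in3=1): fault-free g1=1, g2=0, g3=0, g4=0, g5=0, g6=0, g7=0, g8=1 → 1; observed 0. Eliminates g2 stuck-at-0.
Only g2 inverted output is consistent with every test.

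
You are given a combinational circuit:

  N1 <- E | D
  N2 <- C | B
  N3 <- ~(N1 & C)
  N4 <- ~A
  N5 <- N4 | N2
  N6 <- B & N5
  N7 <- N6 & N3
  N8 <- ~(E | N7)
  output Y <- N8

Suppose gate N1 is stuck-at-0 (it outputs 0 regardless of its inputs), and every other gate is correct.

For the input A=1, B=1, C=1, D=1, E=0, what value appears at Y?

0

Propagate with N1 forced: N1=0 [stuck-at-0], N2=1, N3=1, N4=0, N5=1, N6=1, N7=1, N8=0.
So Y = 0. (Without the fault it would be 1.)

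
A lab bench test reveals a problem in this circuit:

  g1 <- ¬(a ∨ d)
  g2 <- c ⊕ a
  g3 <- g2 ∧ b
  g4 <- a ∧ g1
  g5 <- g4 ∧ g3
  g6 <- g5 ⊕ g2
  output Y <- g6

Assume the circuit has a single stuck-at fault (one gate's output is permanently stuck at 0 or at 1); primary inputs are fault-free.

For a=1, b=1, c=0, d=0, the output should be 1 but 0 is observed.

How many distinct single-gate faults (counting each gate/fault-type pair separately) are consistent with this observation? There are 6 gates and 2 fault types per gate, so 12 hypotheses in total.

Fault-free: g1=0, g2=1, g3=1, g4=0, g5=0, g6=1 → 1. Observed 0.
  g1 stuck-at-0: output 1 ✗
  g1 stuck-at-1: output 0 ✓
  g2 stuck-at-0: output 0 ✓
  g2 stuck-at-1: output 1 ✗
  g3 stuck-at-0: output 1 ✗
  g3 stuck-at-1: output 1 ✗
  g4 stuck-at-0: output 1 ✗
  g4 stuck-at-1: output 0 ✓
  g5 stuck-at-0: output 1 ✗
  g5 stuck-at-1: output 0 ✓
  g6 stuck-at-0: output 0 ✓
  g6 stuck-at-1: output 1 ✗
Consistent faults: {g1 stuck-at-1, g2 stuck-at-0, g4 stuck-at-1, g5 stuck-at-1, g6 stuck-at-0} — 5 in all.

5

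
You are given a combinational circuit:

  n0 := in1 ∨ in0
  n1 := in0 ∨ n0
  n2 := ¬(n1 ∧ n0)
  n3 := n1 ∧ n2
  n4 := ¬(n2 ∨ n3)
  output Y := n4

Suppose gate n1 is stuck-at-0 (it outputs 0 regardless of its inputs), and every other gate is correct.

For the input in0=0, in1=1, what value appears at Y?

Propagate with n1 forced: n0=1, n1=0 [stuck-at-0], n2=1, n3=0, n4=0.
So Y = 0. (Without the fault it would be 1.)

0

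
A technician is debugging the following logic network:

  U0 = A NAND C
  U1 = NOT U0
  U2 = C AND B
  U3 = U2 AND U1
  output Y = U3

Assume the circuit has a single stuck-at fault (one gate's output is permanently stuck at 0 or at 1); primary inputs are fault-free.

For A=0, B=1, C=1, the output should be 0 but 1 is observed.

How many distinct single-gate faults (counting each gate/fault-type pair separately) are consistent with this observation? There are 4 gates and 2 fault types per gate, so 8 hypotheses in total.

3

Fault-free: U0=1, U1=0, U2=1, U3=0 → 0. Observed 1.
  U0 stuck-at-0: output 1 ✓
  U0 stuck-at-1: output 0 ✗
  U1 stuck-at-0: output 0 ✗
  U1 stuck-at-1: output 1 ✓
  U2 stuck-at-0: output 0 ✗
  U2 stuck-at-1: output 0 ✗
  U3 stuck-at-0: output 0 ✗
  U3 stuck-at-1: output 1 ✓
Consistent faults: {U0 stuck-at-0, U1 stuck-at-1, U3 stuck-at-1} — 3 in all.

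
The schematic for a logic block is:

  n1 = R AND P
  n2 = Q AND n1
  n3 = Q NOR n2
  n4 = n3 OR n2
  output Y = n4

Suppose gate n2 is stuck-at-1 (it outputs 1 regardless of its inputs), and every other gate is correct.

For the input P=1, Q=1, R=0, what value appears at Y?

1

Propagate with n2 forced: n1=0, n2=1 [stuck-at-1], n3=0, n4=1.
So Y = 1. (Without the fault it would be 0.)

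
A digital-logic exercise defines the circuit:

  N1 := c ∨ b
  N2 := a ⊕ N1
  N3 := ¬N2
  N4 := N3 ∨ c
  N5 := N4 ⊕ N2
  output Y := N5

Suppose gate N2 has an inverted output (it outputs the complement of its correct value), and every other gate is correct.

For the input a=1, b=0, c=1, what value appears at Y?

Propagate with N2 forced: N1=1, N2=1 [inverted output], N3=0, N4=1, N5=0.
So Y = 0. (Without the fault it would be 1.)

0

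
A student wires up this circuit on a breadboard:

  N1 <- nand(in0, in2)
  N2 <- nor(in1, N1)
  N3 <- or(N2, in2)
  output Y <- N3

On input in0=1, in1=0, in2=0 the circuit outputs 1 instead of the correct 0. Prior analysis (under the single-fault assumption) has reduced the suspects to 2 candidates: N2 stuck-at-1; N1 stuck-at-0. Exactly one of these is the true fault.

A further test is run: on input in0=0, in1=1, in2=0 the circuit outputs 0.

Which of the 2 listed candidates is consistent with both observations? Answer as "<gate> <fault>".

Evaluate each candidate on input in0=0, in1=1, in2=0:
  N2 stuck-at-1: N1=1, N2=1 [stuck-at-1], N3=1 → 1 — eliminated
  N1 stuck-at-0: N1=0 [stuck-at-0], N2=0, N3=0 → 0 — matches
Only N1 stuck-at-0 reproduces the observed 0.

N1 stuck-at-0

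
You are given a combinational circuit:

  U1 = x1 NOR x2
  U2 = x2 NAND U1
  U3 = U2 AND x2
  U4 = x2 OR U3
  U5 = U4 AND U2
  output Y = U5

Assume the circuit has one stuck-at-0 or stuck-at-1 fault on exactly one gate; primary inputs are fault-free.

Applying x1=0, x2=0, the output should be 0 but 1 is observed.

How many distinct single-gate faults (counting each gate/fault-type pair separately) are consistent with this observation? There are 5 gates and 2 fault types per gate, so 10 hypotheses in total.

Fault-free: U1=1, U2=1, U3=0, U4=0, U5=0 → 0. Observed 1.
  U1 stuck-at-0: output 0 ✗
  U1 stuck-at-1: output 0 ✗
  U2 stuck-at-0: output 0 ✗
  U2 stuck-at-1: output 0 ✗
  U3 stuck-at-0: output 0 ✗
  U3 stuck-at-1: output 1 ✓
  U4 stuck-at-0: output 0 ✗
  U4 stuck-at-1: output 1 ✓
  U5 stuck-at-0: output 0 ✗
  U5 stuck-at-1: output 1 ✓
Consistent faults: {U3 stuck-at-1, U4 stuck-at-1, U5 stuck-at-1} — 3 in all.

3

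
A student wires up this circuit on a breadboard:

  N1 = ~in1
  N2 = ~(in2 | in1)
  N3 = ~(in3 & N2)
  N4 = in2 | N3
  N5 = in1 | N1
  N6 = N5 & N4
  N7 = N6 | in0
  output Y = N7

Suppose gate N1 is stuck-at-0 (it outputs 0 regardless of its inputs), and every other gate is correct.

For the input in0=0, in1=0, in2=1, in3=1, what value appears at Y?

0

Propagate with N1 forced: N1=0 [stuck-at-0], N2=0, N3=1, N4=1, N5=0, N6=0, N7=0.
So Y = 0. (Without the fault it would be 1.)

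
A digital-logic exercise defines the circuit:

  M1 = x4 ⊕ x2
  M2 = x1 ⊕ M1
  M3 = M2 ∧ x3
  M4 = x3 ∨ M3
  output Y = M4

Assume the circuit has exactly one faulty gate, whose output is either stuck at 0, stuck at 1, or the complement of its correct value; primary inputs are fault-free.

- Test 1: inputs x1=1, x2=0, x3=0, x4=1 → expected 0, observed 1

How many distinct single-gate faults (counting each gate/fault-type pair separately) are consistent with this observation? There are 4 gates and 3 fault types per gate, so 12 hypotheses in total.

4

Fault-free: M1=1, M2=0, M3=0, M4=0 → 0. Observed 1.
  M1 stuck-at-0: output 0 ✗
  M1 stuck-at-1: output 0 ✗
  M1 inverted output: output 0 ✗
  M2 stuck-at-0: output 0 ✗
  M2 stuck-at-1: output 0 ✗
  M2 inverted output: output 0 ✗
  M3 stuck-at-0: output 0 ✗
  M3 stuck-at-1: output 1 ✓
  M3 inverted output: output 1 ✓
  M4 stuck-at-0: output 0 ✗
  M4 stuck-at-1: output 1 ✓
  M4 inverted output: output 1 ✓
Consistent faults: {M3 stuck-at-1, M3 inverted output, M4 stuck-at-1, M4 inverted output} — 4 in all.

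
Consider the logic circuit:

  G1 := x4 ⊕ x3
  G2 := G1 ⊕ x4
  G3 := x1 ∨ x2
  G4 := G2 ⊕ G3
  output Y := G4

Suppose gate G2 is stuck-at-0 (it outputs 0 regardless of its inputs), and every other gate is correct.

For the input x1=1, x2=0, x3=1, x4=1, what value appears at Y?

Propagate with G2 forced: G1=0, G2=0 [stuck-at-0], G3=1, G4=1.
So Y = 1. (Without the fault it would be 0.)

1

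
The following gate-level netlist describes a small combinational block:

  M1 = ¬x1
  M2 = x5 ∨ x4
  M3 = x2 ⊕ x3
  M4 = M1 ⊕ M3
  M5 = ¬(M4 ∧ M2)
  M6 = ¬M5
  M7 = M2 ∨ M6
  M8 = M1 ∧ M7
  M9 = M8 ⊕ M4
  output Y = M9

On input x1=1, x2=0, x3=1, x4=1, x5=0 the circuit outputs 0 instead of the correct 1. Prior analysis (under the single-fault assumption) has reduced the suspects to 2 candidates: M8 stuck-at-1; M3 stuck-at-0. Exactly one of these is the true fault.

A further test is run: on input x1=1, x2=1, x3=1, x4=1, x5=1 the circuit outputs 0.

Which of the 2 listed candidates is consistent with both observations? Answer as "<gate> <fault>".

M3 stuck-at-0

Evaluate each candidate on input x1=1, x2=1, x3=1, x4=1, x5=1:
  M8 stuck-at-1: M1=0, M2=1, M3=0, M4=0, M5=1, M6=0, M7=1, M8=1 [stuck-at-1], M9=1 → 1 — eliminated
  M3 stuck-at-0: M1=0, M2=1, M3=0 [stuck-at-0], M4=0, M5=1, M6=0, M7=1, M8=0, M9=0 → 0 — matches
Only M3 stuck-at-0 reproduces the observed 0.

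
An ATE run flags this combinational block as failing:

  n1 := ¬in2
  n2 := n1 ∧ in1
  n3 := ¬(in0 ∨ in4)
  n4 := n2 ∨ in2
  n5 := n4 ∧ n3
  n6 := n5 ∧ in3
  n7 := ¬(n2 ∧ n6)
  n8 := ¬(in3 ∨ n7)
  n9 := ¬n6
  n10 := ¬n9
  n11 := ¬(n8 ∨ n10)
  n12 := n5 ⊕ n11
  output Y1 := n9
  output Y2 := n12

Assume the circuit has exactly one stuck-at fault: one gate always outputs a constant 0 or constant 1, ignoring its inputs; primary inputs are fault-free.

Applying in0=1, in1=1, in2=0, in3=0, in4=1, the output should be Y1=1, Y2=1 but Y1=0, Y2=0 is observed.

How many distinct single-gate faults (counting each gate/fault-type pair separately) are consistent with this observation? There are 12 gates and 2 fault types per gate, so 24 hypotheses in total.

Fault-free: n1=1, n2=1, n3=0, n4=1, n5=0, n6=0, n7=1, n8=0, n9=1, n10=0, n11=1, n12=1 → Y1=1, Y2=1. Observed Y1=0, Y2=0.
  n1: none of the 2 fault types match ✗
  n2: none of the 2 fault types match ✗
  n3: none of the 2 fault types match ✗
  n4: none of the 2 fault types match ✗
  n5: none of the 2 fault types match ✗
  n6: stuck-at-1 ✓; others ✗
  n7: none of the 2 fault types match ✗
  n8: none of the 2 fault types match ✗
  n9: stuck-at-0 ✓; others ✗
  n10: none of the 2 fault types match ✗
  n11: none of the 2 fault types match ✗
  n12: none of the 2 fault types match ✗
Consistent faults: {n6 stuck-at-1, n9 stuck-at-0} — 2 in all.

2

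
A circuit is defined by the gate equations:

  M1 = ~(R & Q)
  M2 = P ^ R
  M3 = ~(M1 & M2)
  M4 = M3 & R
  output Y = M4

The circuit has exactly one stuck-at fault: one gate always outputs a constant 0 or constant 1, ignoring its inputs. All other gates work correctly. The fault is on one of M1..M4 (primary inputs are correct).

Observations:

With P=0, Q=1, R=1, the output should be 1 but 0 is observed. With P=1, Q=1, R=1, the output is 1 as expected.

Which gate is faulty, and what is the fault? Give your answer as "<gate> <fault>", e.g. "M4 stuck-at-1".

M1 stuck-at-1

Fault-free values for test 1 (P=0, Q=1, R=1): M1=0, M2=1, M3=1, M4=1, giving Y=1. Observed 0.
Test 1: faults giving observed 0 are {M1 stuck-at-1, M3 stuck-at-0, M4 stuck-at-0}.
Test 2 (P=1, Q=1, R=1): fault-free M1=0, M2=0, M3=1, M4=1 → 1; observed 1. Eliminates M3 stuck-at-0, M4 stuck-at-0.
Only M1 stuck-at-1 is consistent with every test.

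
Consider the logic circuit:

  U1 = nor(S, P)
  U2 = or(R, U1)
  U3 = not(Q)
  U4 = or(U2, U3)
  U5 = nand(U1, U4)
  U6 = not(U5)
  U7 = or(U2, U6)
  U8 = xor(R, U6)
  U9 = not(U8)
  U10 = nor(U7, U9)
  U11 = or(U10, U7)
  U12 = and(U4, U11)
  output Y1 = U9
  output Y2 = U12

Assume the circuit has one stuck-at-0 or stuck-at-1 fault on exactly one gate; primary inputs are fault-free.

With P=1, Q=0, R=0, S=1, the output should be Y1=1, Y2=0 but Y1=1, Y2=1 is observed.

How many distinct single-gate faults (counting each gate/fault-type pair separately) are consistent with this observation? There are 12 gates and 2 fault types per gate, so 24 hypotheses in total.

5

Fault-free: U1=0, U2=0, U3=1, U4=1, U5=1, U6=0, U7=0, U8=0, U9=1, U10=0, U11=0, U12=0 → Y1=1, Y2=0. Observed Y1=1, Y2=1.
  U1: none of the 2 fault types match ✗
  U2: stuck-at-1 ✓; others ✗
  U3: none of the 2 fault types match ✗
  U4: none of the 2 fault types match ✗
  U5: none of the 2 fault types match ✗
  U6: none of the 2 fault types match ✗
  U7: stuck-at-1 ✓; others ✗
  U8: none of the 2 fault types match ✗
  U9: none of the 2 fault types match ✗
  U10: stuck-at-1 ✓; others ✗
  U11: stuck-at-1 ✓; others ✗
  U12: stuck-at-1 ✓; others ✗
Consistent faults: {U2 stuck-at-1, U7 stuck-at-1, U10 stuck-at-1, U11 stuck-at-1, U12 stuck-at-1} — 5 in all.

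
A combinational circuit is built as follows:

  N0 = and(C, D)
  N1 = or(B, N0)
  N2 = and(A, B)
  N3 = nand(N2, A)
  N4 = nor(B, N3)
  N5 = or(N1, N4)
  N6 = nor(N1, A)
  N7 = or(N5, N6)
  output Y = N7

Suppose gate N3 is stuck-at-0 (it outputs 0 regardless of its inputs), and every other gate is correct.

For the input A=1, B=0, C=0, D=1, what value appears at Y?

1

Propagate with N3 forced: N0=0, N1=0, N2=0, N3=0 [stuck-at-0], N4=1, N5=1, N6=0, N7=1.
So Y = 1. (Without the fault it would be 0.)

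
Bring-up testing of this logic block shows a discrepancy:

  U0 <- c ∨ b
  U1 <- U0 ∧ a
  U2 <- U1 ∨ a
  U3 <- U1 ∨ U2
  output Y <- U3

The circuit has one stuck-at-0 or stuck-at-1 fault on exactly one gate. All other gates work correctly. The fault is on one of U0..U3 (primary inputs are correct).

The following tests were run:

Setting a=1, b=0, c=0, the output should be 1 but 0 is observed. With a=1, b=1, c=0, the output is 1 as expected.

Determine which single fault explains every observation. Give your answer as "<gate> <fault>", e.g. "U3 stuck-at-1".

U2 stuck-at-0

Fault-free values for test 1 (a=1, b=0, c=0): U0=0, U1=0, U2=1, U3=1, giving Y=1. Observed 0.
Test 1: faults giving observed 0 are {U2 stuck-at-0, U3 stuck-at-0}.
Test 2 (a=1, b=1, c=0): fault-free U0=1, U1=1, U2=1, U3=1 → 1; observed 1. Eliminates U3 stuck-at-0.
Only U2 stuck-at-0 is consistent with every test.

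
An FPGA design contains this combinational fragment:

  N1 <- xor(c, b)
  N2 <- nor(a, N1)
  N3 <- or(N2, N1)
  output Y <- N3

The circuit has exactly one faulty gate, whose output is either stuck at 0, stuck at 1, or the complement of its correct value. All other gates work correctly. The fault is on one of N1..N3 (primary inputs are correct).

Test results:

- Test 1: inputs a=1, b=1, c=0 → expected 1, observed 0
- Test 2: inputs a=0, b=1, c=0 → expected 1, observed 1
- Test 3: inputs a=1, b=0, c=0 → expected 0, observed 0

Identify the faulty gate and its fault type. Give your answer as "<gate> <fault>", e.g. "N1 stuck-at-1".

N1 stuck-at-0

Fault-free values for test 1 (a=1, b=1, c=0): N1=1, N2=0, N3=1, giving Y=1. Observed 0.
Test 1: faults giving observed 0 are {N1 stuck-at-0, N1 inverted output, N3 stuck-at-0, N3 inverted output}.
Test 2 (a=0, b=1, c=0): fault-free N1=1, N2=0, N3=1 → 1; observed 1. Eliminates N3 stuck-at-0, N3 inverted output.
Test 3 (a=1, b=0, c=0): fault-free N1=0, N2=0, N3=0 → 0; observed 0. Eliminates N1 inverted output.
Only N1 stuck-at-0 is consistent with every test.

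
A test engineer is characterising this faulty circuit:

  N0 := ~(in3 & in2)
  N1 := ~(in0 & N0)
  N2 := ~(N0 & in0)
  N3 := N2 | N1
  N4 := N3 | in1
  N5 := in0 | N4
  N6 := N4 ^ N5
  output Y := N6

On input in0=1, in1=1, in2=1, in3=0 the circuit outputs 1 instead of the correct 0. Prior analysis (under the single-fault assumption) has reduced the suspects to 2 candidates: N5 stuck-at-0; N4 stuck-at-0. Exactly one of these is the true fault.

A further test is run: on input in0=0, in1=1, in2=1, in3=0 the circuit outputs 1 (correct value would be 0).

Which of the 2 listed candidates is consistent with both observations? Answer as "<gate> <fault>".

N5 stuck-at-0

Evaluate each candidate on input in0=0, in1=1, in2=1, in3=0:
  N5 stuck-at-0: N0=1, N1=1, N2=1, N3=1, N4=1, N5=0 [stuck-at-0], N6=1 → 1 — matches
  N4 stuck-at-0: N0=1, N1=1, N2=1, N3=1, N4=0 [stuck-at-0], N5=0, N6=0 → 0 — eliminated
Only N5 stuck-at-0 reproduces the observed 1.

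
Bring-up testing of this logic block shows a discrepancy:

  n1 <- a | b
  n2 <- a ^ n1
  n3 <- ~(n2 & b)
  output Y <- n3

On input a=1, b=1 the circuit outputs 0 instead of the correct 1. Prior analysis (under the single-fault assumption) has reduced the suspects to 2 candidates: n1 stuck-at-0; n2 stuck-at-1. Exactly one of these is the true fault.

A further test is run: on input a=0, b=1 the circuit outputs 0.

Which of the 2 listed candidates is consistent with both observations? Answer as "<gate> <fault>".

Evaluate each candidate on input a=0, b=1:
  n1 stuck-at-0: n1=0 [stuck-at-0], n2=0, n3=1 → 1 — eliminated
  n2 stuck-at-1: n1=1, n2=1 [stuck-at-1], n3=0 → 0 — matches
Only n2 stuck-at-1 reproduces the observed 0.

n2 stuck-at-1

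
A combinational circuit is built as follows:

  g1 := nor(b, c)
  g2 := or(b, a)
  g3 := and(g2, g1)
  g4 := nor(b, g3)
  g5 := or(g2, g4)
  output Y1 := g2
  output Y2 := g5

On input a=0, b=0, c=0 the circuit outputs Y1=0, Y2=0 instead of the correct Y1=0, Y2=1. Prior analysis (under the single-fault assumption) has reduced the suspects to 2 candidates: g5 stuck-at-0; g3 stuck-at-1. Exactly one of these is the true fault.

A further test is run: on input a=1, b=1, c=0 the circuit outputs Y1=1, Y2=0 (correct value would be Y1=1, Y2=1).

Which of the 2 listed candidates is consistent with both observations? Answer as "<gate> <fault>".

Evaluate each candidate on input a=1, b=1, c=0:
  g5 stuck-at-0: g1=0, g2=1, g3=0, g4=0, g5=0 [stuck-at-0] → Y1=1, Y2=0 — matches
  g3 stuck-at-1: g1=0, g2=1, g3=1 [stuck-at-1], g4=0, g5=1 → Y1=1, Y2=1 — eliminated
Only g5 stuck-at-0 reproduces the observed Y1=1, Y2=0.

g5 stuck-at-0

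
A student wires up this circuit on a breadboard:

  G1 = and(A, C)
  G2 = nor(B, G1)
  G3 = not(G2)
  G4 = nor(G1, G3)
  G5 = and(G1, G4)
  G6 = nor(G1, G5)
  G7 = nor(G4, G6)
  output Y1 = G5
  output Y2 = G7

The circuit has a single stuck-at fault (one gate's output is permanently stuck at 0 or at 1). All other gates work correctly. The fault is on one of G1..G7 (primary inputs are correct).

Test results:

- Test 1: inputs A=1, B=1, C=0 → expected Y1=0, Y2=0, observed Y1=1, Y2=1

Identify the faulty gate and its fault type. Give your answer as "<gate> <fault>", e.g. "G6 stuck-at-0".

G5 stuck-at-1

Fault-free values for test 1 (A=1, B=1, C=0): G1=0, G2=0, G3=1, G4=0, G5=0, G6=1, G7=0, giving Y1=0, Y2=0. Observed Y1=1, Y2=1.
Test 1: faults giving observed Y1=1, Y2=1 are {G5 stuck-at-1}.
Only G5 stuck-at-1 is consistent with every test.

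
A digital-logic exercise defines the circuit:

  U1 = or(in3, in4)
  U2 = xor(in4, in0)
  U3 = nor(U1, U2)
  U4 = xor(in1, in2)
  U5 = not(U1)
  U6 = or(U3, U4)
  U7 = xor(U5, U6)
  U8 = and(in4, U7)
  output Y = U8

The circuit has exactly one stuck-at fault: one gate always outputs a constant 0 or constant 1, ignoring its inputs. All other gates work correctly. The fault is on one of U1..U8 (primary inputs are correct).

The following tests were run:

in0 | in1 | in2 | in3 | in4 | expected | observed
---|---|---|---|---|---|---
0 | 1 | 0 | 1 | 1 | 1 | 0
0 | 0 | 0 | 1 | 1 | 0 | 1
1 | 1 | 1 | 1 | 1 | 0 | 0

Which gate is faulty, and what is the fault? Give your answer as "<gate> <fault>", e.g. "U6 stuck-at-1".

Fault-free values for test 1 (in0=0, in1=1, in2=0, in3=1, in4=1): U1=1, U2=1, U3=0, U4=1, U5=0, U6=1, U7=1, U8=1, giving Y=1. Observed 0.
Test 1: faults giving observed 0 are {U1 stuck-at-0, U4 stuck-at-0, U5 stuck-at-1, U6 stuck-at-0, U7 stuck-at-0, U8 stuck-at-0}.
Test 2 (in0=0, in1=0, in2=0, in3=1, in4=1): fault-free U1=1, U2=1, U3=0, U4=0, U5=0, U6=0, U7=0, U8=0 → 0; observed 1. Eliminates U4 stuck-at-0, U6 stuck-at-0, U7 stuck-at-0, U8 stuck-at-0.
Test 3 (in0=1, in1=1, in2=1, in3=1, in4=1): fault-free U1=1, U2=0, U3=0, U4=0, U5=0, U6=0, U7=0, U8=0 → 0; observed 0. Eliminates U5 stuck-at-1.
Only U1 stuck-at-0 is consistent with every test.

U1 stuck-at-0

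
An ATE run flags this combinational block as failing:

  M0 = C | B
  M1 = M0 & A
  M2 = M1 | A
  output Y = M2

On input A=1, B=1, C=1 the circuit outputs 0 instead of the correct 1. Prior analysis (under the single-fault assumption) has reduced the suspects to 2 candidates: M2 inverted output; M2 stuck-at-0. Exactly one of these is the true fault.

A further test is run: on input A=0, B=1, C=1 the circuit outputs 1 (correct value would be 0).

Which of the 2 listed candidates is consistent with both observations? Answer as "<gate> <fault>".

Evaluate each candidate on input A=0, B=1, C=1:
  M2 inverted output: M0=1, M1=0, M2=1 [inverted output] → 1 — matches
  M2 stuck-at-0: M0=1, M1=0, M2=0 [stuck-at-0] → 0 — eliminated
Only M2 inverted output reproduces the observed 1.

M2 inverted output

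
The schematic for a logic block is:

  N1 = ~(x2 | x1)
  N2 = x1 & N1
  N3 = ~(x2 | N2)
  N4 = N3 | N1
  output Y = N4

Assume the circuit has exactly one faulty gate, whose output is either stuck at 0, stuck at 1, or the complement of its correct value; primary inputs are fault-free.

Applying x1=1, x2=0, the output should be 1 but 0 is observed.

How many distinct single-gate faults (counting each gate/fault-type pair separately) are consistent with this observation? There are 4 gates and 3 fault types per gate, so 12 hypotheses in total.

Fault-free: N1=0, N2=0, N3=1, N4=1 → 1. Observed 0.
  N1 stuck-at-0: output 1 ✗
  N1 stuck-at-1: output 1 ✗
  N1 inverted output: output 1 ✗
  N2 stuck-at-0: output 1 ✗
  N2 stuck-at-1: output 0 ✓
  N2 inverted output: output 0 ✓
  N3 stuck-at-0: output 0 ✓
  N3 stuck-at-1: output 1 ✗
  N3 inverted output: output 0 ✓
  N4 stuck-at-0: output 0 ✓
  N4 stuck-at-1: output 1 ✗
  N4 inverted output: output 0 ✓
Consistent faults: {N2 stuck-at-1, N2 inverted output, N3 stuck-at-0, N3 inverted output, N4 stuck-at-0, N4 inverted output} — 6 in all.

6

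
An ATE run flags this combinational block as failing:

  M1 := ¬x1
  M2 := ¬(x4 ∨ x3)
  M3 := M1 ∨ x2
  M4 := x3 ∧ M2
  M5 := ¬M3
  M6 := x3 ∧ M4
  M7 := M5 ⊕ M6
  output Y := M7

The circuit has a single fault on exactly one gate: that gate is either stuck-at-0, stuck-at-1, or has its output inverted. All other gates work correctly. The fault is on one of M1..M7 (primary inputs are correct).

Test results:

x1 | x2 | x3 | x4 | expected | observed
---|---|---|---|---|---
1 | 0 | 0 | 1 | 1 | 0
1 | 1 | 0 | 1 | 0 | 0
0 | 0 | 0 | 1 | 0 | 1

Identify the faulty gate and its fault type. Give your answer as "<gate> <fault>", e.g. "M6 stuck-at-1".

Fault-free values for test 1 (x1=1, x2=0, x3=0, x4=1): M1=0, M2=0, M3=0, M4=0, M5=1, M6=0, M7=1, giving Y=1. Observed 0.
Test 1: faults giving observed 0 are {M1 stuck-at-1, M1 inverted output, M3 stuck-at-1, M3 inverted output, M5 stuck-at-0, M5 inverted output, M6 stuck-at-1, M6 inverted output, M7 stuck-at-0, M7 inverted output}.
Test 2 (x1=1, x2=1, x3=0, x4=1): fault-free M1=0, M2=0, M3=1, M4=0, M5=0, M6=0, M7=0 → 0; observed 0. Eliminates M3 inverted output, M5 inverted output, M6 stuck-at-1, M6 inverted output, M7 inverted output.
Test 3 (x1=0, x2=0, x3=0, x4=1): fault-free M1=1, M2=0, M3=1, M4=0, M5=0, M6=0, M7=0 → 0; observed 1. Eliminates M1 stuck-at-1, M3 stuck-at-1, M5 stuck-at-0, M7 stuck-at-0.
Only M1 inverted output is consistent with every test.

M1 inverted output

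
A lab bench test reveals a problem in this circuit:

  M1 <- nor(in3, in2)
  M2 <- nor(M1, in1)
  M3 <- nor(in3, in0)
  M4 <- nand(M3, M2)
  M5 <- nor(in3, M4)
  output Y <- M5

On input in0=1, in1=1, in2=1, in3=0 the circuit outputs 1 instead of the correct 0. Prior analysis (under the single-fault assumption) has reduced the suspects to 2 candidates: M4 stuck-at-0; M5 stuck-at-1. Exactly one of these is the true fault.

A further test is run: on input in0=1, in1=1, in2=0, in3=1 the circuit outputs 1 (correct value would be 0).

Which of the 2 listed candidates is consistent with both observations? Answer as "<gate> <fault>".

M5 stuck-at-1

Evaluate each candidate on input in0=1, in1=1, in2=0, in3=1:
  M4 stuck-at-0: M1=0, M2=0, M3=0, M4=0 [stuck-at-0], M5=0 → 0 — eliminated
  M5 stuck-at-1: M1=0, M2=0, M3=0, M4=1, M5=1 [stuck-at-1] → 1 — matches
Only M5 stuck-at-1 reproduces the observed 1.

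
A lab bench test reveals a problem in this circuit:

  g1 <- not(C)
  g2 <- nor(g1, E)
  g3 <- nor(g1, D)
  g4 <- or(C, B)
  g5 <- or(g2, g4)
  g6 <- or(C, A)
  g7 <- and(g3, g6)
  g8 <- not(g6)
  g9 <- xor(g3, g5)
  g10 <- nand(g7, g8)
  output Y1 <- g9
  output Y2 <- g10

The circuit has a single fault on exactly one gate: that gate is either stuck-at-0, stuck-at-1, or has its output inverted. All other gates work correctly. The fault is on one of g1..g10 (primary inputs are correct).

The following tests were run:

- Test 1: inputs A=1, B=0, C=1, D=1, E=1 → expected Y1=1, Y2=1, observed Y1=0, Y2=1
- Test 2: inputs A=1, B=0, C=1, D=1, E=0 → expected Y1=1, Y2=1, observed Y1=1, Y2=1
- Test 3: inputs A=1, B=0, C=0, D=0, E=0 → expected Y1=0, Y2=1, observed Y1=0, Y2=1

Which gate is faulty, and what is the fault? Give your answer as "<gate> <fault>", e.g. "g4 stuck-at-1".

Fault-free values for test 1 (A=1, B=0, C=1, D=1, E=1): g1=0, g2=0, g3=0, g4=1, g5=1, g6=1, g7=0, g8=0, g9=1, g10=1, giving Y1=1, Y2=1. Observed Y1=0, Y2=1.
Test 1: faults giving observed Y1=0, Y2=1 are {g3 stuck-at-1, g3 inverted output, g4 stuck-at-0, g4 inverted output, g5 stuck-at-0, g5 inverted output, g9 stuck-at-0, g9 inverted output}.
Test 2 (A=1, B=0, C=1, D=1, E=0): fault-free g1=0, g2=1, g3=0, g4=1, g5=1, g6=1, g7=0, g8=0, g9=1, g10=1 → Y1=1, Y2=1; observed Y1=1, Y2=1. Eliminates g3 stuck-at-1, g3 inverted output, g5 stuck-at-0, g5 inverted output, g9 stuck-at-0, g9 inverted output.
Test 3 (A=1, B=0, C=0, D=0, E=0): fault-free g1=1, g2=0, g3=0, g4=0, g5=0, g6=1, g7=0, g8=0, g9=0, g10=1 → Y1=0, Y2=1; observed Y1=0, Y2=1. Eliminates g4 inverted output.
Only g4 stuck-at-0 is consistent with every test.

g4 stuck-at-0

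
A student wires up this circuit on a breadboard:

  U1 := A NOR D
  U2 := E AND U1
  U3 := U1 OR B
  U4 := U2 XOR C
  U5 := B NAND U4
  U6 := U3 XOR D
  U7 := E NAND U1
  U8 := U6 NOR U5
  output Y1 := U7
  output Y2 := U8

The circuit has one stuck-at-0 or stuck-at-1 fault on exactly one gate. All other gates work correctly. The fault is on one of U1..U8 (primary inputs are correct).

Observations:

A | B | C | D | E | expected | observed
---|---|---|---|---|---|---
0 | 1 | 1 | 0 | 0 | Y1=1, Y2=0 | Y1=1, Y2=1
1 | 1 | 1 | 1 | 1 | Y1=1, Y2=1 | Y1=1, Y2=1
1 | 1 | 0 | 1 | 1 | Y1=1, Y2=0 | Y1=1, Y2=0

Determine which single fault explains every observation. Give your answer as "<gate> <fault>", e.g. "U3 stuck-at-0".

U6 stuck-at-0

Fault-free values for test 1 (A=0, B=1, C=1, D=0, E=0): U1=1, U2=0, U3=1, U4=1, U5=0, U6=1, U7=1, U8=0, giving Y1=1, Y2=0. Observed Y1=1, Y2=1.
Test 1: faults giving observed Y1=1, Y2=1 are {U3 stuck-at-0, U6 stuck-at-0, U8 stuck-at-1}.
Test 2 (A=1, B=1, C=1, D=1, E=1): fault-free U1=0, U2=0, U3=1, U4=1, U5=0, U6=0, U7=1, U8=1 → Y1=1, Y2=1; observed Y1=1, Y2=1. Eliminates U3 stuck-at-0.
Test 3 (A=1, B=1, C=0, D=1, E=1): fault-free U1=0, U2=0, U3=1, U4=0, U5=1, U6=0, U7=1, U8=0 → Y1=1, Y2=0; observed Y1=1, Y2=0. Eliminates U8 stuck-at-1.
Only U6 stuck-at-0 is consistent with every test.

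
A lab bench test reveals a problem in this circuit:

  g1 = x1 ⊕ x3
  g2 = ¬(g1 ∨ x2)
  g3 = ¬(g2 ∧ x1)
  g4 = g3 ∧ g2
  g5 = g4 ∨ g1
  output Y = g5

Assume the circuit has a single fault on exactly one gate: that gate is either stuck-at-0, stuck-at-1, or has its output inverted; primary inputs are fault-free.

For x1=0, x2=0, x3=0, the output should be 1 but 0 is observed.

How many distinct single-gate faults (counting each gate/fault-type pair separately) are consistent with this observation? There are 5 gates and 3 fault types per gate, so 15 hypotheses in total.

Fault-free: g1=0, g2=1, g3=1, g4=1, g5=1 → 1. Observed 0.
  g1: none of the 3 fault types match ✗
  g2: stuck-at-0, inverted output ✓; others ✗
  g3: stuck-at-0, inverted output ✓; others ✗
  g4: stuck-at-0, inverted output ✓; others ✗
  g5: stuck-at-0, inverted output ✓; others ✗
Consistent faults: {g2 stuck-at-0, g2 inverted output, g3 stuck-at-0, g3 inverted output, g4 stuck-at-0, g4 inverted output, g5 stuck-at-0, g5 inverted output} — 8 in all.

8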